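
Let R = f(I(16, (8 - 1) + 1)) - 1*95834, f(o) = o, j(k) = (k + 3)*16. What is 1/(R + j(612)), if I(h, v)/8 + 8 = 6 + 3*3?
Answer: -1/85938 ≈ -1.1636e-5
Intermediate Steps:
j(k) = 48 + 16*k (j(k) = (3 + k)*16 = 48 + 16*k)
I(h, v) = 56 (I(h, v) = -64 + 8*(6 + 3*3) = -64 + 8*(6 + 9) = -64 + 8*15 = -64 + 120 = 56)
R = -95778 (R = 56 - 1*95834 = 56 - 95834 = -95778)
1/(R + j(612)) = 1/(-95778 + (48 + 16*612)) = 1/(-95778 + (48 + 9792)) = 1/(-95778 + 9840) = 1/(-85938) = -1/85938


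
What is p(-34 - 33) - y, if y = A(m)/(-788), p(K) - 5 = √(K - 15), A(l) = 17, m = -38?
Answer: 3957/788 + I*√82 ≈ 5.0216 + 9.0554*I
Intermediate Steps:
p(K) = 5 + √(-15 + K) (p(K) = 5 + √(K - 15) = 5 + √(-15 + K))
y = -17/788 (y = 17/(-788) = 17*(-1/788) = -17/788 ≈ -0.021574)
p(-34 - 33) - y = (5 + √(-15 + (-34 - 33))) - 1*(-17/788) = (5 + √(-15 - 67)) + 17/788 = (5 + √(-82)) + 17/788 = (5 + I*√82) + 17/788 = 3957/788 + I*√82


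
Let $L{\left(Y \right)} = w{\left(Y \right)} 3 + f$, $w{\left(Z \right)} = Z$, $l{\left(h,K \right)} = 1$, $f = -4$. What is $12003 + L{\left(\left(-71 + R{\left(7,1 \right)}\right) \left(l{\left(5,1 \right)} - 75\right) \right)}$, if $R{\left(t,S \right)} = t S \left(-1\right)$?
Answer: $29315$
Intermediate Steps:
$R{\left(t,S \right)} = - S t$ ($R{\left(t,S \right)} = S t \left(-1\right) = - S t$)
$L{\left(Y \right)} = -4 + 3 Y$ ($L{\left(Y \right)} = Y 3 - 4 = 3 Y - 4 = -4 + 3 Y$)
$12003 + L{\left(\left(-71 + R{\left(7,1 \right)}\right) \left(l{\left(5,1 \right)} - 75\right) \right)} = 12003 - \left(4 - 3 \left(-71 - 1 \cdot 7\right) \left(1 - 75\right)\right) = 12003 - \left(4 - 3 \left(-71 - 7\right) \left(-74\right)\right) = 12003 - \left(4 - 3 \left(\left(-78\right) \left(-74\right)\right)\right) = 12003 + \left(-4 + 3 \cdot 5772\right) = 12003 + \left(-4 + 17316\right) = 12003 + 17312 = 29315$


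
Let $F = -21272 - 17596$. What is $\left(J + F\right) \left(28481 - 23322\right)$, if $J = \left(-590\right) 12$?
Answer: $-237045732$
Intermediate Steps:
$F = -38868$
$J = -7080$
$\left(J + F\right) \left(28481 - 23322\right) = \left(-7080 - 38868\right) \left(28481 - 23322\right) = \left(-45948\right) 5159 = -237045732$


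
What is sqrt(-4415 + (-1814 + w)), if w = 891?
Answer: I*sqrt(5338) ≈ 73.062*I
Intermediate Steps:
sqrt(-4415 + (-1814 + w)) = sqrt(-4415 + (-1814 + 891)) = sqrt(-4415 - 923) = sqrt(-5338) = I*sqrt(5338)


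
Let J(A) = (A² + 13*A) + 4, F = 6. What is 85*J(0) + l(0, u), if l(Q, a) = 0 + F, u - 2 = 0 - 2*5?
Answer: 346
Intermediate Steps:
u = -8 (u = 2 + (0 - 2*5) = 2 + (0 - 10) = 2 - 10 = -8)
l(Q, a) = 6 (l(Q, a) = 0 + 6 = 6)
J(A) = 4 + A² + 13*A
85*J(0) + l(0, u) = 85*(4 + 0² + 13*0) + 6 = 85*(4 + 0 + 0) + 6 = 85*4 + 6 = 340 + 6 = 346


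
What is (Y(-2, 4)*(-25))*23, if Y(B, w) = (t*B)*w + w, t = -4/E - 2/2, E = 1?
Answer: -25300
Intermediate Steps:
t = -5 (t = -4/1 - 2/2 = -4*1 - 2*1/2 = -4 - 1 = -5)
Y(B, w) = w - 5*B*w (Y(B, w) = (-5*B)*w + w = -5*B*w + w = w - 5*B*w)
(Y(-2, 4)*(-25))*23 = ((4*(1 - 5*(-2)))*(-25))*23 = ((4*(1 + 10))*(-25))*23 = ((4*11)*(-25))*23 = (44*(-25))*23 = -1100*23 = -25300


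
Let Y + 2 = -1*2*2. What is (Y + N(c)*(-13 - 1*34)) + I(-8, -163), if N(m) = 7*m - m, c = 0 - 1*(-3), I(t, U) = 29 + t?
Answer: -831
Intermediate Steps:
c = 3 (c = 0 + 3 = 3)
Y = -6 (Y = -2 - 1*2*2 = -2 - 2*2 = -2 - 4 = -6)
N(m) = 6*m
(Y + N(c)*(-13 - 1*34)) + I(-8, -163) = (-6 + (6*3)*(-13 - 1*34)) + (29 - 8) = (-6 + 18*(-13 - 34)) + 21 = (-6 + 18*(-47)) + 21 = (-6 - 846) + 21 = -852 + 21 = -831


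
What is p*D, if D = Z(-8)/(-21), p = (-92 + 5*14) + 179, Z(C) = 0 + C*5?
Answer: 6280/21 ≈ 299.05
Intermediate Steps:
Z(C) = 5*C (Z(C) = 0 + 5*C = 5*C)
p = 157 (p = (-92 + 70) + 179 = -22 + 179 = 157)
D = 40/21 (D = (5*(-8))/(-21) = -40*(-1/21) = 40/21 ≈ 1.9048)
p*D = 157*(40/21) = 6280/21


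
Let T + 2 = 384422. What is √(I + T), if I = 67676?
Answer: 16*√1766 ≈ 672.38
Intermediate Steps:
T = 384420 (T = -2 + 384422 = 384420)
√(I + T) = √(67676 + 384420) = √452096 = 16*√1766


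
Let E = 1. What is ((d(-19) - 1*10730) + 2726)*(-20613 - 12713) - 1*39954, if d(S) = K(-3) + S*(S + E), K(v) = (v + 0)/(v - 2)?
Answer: 1276419312/5 ≈ 2.5528e+8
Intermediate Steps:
K(v) = v/(-2 + v)
d(S) = ⅗ + S*(1 + S) (d(S) = -3/(-2 - 3) + S*(S + 1) = -3/(-5) + S*(1 + S) = -3*(-⅕) + S*(1 + S) = ⅗ + S*(1 + S))
((d(-19) - 1*10730) + 2726)*(-20613 - 12713) - 1*39954 = (((⅗ - 19 + (-19)²) - 1*10730) + 2726)*(-20613 - 12713) - 1*39954 = (((⅗ - 19 + 361) - 10730) + 2726)*(-33326) - 39954 = ((1713/5 - 10730) + 2726)*(-33326) - 39954 = (-51937/5 + 2726)*(-33326) - 39954 = -38307/5*(-33326) - 39954 = 1276619082/5 - 39954 = 1276419312/5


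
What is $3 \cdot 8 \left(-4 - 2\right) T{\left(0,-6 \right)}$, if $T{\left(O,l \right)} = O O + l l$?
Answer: $-5184$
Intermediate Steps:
$T{\left(O,l \right)} = O^{2} + l^{2}$
$3 \cdot 8 \left(-4 - 2\right) T{\left(0,-6 \right)} = 3 \cdot 8 \left(-4 - 2\right) \left(0^{2} + \left(-6\right)^{2}\right) = 24 \left(-4 - 2\right) \left(0 + 36\right) = 24 \left(-6\right) 36 = \left(-144\right) 36 = -5184$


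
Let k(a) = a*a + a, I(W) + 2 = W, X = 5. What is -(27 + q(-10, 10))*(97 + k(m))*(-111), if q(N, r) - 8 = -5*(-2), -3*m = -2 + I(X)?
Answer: 483405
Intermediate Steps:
I(W) = -2 + W
m = -1/3 (m = -(-2 + (-2 + 5))/3 = -(-2 + 3)/3 = -1/3*1 = -1/3 ≈ -0.33333)
q(N, r) = 18 (q(N, r) = 8 - 5*(-2) = 8 + 10 = 18)
k(a) = a + a**2 (k(a) = a**2 + a = a + a**2)
-(27 + q(-10, 10))*(97 + k(m))*(-111) = -(27 + 18)*(97 - (1 - 1/3)/3)*(-111) = -45*(97 - 1/3*2/3)*(-111) = -45*(97 - 2/9)*(-111) = -45*871/9*(-111) = -1*4355*(-111) = -4355*(-111) = 483405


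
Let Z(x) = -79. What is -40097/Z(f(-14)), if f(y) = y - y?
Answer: 40097/79 ≈ 507.56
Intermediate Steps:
f(y) = 0
-40097/Z(f(-14)) = -40097/(-79) = -40097*(-1/79) = 40097/79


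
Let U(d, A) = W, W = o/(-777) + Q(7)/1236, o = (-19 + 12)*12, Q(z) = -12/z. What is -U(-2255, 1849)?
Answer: -2847/26677 ≈ -0.10672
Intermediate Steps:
o = -84 (o = -7*12 = -84)
W = 2847/26677 (W = -84/(-777) - 12/7/1236 = -84*(-1/777) - 12*⅐*(1/1236) = 4/37 - 12/7*1/1236 = 4/37 - 1/721 = 2847/26677 ≈ 0.10672)
U(d, A) = 2847/26677
-U(-2255, 1849) = -1*2847/26677 = -2847/26677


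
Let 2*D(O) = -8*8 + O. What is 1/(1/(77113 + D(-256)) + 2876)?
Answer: 76953/221316829 ≈ 0.00034771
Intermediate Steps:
D(O) = -32 + O/2 (D(O) = (-8*8 + O)/2 = (-64 + O)/2 = -32 + O/2)
1/(1/(77113 + D(-256)) + 2876) = 1/(1/(77113 + (-32 + (½)*(-256))) + 2876) = 1/(1/(77113 + (-32 - 128)) + 2876) = 1/(1/(77113 - 160) + 2876) = 1/(1/76953 + 2876) = 1/(221316829/76953) = 76953/221316829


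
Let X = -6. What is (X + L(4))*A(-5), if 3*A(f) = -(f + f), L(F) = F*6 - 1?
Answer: 170/3 ≈ 56.667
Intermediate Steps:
L(F) = -1 + 6*F (L(F) = 6*F - 1 = -1 + 6*F)
A(f) = -2*f/3 (A(f) = (-(f + f))/3 = (-2*f)/3 = -2*f/3)
(X + L(4))*A(-5) = (-6 + (-1 + 6*4))*(-2/3*(-5)) = (-6 + (-1 + 24))*(10/3) = (-6 + 23)*(10/3) = 17*(10/3) = 170/3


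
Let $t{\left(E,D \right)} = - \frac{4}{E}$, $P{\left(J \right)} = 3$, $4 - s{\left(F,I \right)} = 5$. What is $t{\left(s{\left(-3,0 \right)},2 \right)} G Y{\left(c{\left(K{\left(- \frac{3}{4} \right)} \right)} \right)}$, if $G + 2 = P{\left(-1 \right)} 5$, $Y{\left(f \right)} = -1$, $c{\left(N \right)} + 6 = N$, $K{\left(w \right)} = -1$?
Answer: $-52$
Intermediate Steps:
$s{\left(F,I \right)} = -1$ ($s{\left(F,I \right)} = 4 - 5 = -1$)
$c{\left(N \right)} = -6 + N$
$G = 13$ ($G = -2 + 3 \cdot 5 = -2 + 15 = 13$)
$t{\left(s{\left(-3,0 \right)},2 \right)} G Y{\left(c{\left(K{\left(- \frac{3}{4} \right)} \right)} \right)} = - \frac{4}{-1} \cdot 13 \left(-1\right) = \left(-4\right) \left(-1\right) 13 \left(-1\right) = 4 \cdot 13 \left(-1\right) = 52 \left(-1\right) = -52$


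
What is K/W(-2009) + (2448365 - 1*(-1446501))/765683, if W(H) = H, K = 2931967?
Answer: -2237132502667/1538257147 ≈ -1454.3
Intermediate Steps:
K/W(-2009) + (2448365 - 1*(-1446501))/765683 = 2931967/(-2009) + (2448365 - 1*(-1446501))/765683 = 2931967*(-1/2009) + (2448365 + 1446501)*(1/765683) = -2931967/2009 + 3894866*(1/765683) = -2931967/2009 + 3894866/765683 = -2237132502667/1538257147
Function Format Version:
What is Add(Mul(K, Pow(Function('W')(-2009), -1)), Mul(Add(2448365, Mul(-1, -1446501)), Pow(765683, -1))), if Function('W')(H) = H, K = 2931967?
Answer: Rational(-2237132502667, 1538257147) ≈ -1454.3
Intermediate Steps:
Add(Mul(K, Pow(Function('W')(-2009), -1)), Mul(Add(2448365, Mul(-1, -1446501)), Pow(765683, -1))) = Add(Mul(2931967, Pow(-2009, -1)), Mul(Add(2448365, Mul(-1, -1446501)), Pow(765683, -1))) = Add(Mul(2931967, Rational(-1, 2009)), Mul(Add(2448365, 1446501), Rational(1, 765683))) = Add(Rational(-2931967, 2009), Mul(3894866, Rational(1, 765683))) = Add(Rational(-2931967, 2009), Rational(3894866, 765683)) = Rational(-2237132502667, 1538257147)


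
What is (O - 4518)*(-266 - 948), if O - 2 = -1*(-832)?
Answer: 4472376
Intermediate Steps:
O = 834 (O = 2 - 1*(-832) = 2 + 832 = 834)
(O - 4518)*(-266 - 948) = (834 - 4518)*(-266 - 948) = -3684*(-1214) = 4472376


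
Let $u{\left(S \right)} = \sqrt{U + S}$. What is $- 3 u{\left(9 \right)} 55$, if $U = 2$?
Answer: $- 165 \sqrt{11} \approx -547.24$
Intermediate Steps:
$u{\left(S \right)} = \sqrt{2 + S}$
$- 3 u{\left(9 \right)} 55 = - 3 \sqrt{2 + 9} \cdot 55 = - 3 \sqrt{11} \cdot 55 = - 165 \sqrt{11}$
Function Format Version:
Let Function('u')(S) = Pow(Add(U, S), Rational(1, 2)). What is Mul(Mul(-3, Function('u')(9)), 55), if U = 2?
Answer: Mul(-165, Pow(11, Rational(1, 2))) ≈ -547.24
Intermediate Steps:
Function('u')(S) = Pow(Add(2, S), Rational(1, 2))
Mul(Mul(-3, Function('u')(9)), 55) = Mul(Mul(-3, Pow(Add(2, 9), Rational(1, 2))), 55) = Mul(Mul(-3, Pow(11, Rational(1, 2))), 55) = Mul(-165, Pow(11, Rational(1, 2)))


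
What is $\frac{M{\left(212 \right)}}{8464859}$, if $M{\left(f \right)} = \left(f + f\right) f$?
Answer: $\frac{89888}{8464859} \approx 0.010619$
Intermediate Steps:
$M{\left(f \right)} = 2 f^{2}$ ($M{\left(f \right)} = 2 f f = 2 f^{2}$)
$\frac{M{\left(212 \right)}}{8464859} = \frac{2 \cdot 212^{2}}{8464859} = 2 \cdot 44944 \cdot \frac{1}{8464859} = 89888 \cdot \frac{1}{8464859} = \frac{89888}{8464859}$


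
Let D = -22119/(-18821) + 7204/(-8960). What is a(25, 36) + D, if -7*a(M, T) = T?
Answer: -28738283/6022720 ≈ -4.7716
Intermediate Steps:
a(M, T) = -T/7
D = 15649939/42159040 (D = -22119*(-1/18821) + 7204*(-1/8960) = 22119/18821 - 1801/2240 = 15649939/42159040 ≈ 0.37121)
a(25, 36) + D = -1/7*36 + 15649939/42159040 = -36/7 + 15649939/42159040 = -28738283/6022720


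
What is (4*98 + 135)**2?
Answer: 277729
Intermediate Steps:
(4*98 + 135)**2 = (392 + 135)**2 = 527**2 = 277729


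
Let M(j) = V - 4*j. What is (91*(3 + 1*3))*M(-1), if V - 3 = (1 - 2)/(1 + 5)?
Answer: 3731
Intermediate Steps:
V = 17/6 (V = 3 + (1 - 2)/(1 + 5) = 3 - 1/6 = 3 - 1*⅙ = 3 - ⅙ = 17/6 ≈ 2.8333)
M(j) = 17/6 - 4*j
(91*(3 + 1*3))*M(-1) = (91*(3 + 1*3))*(17/6 - 4*(-1)) = (91*(3 + 3))*(17/6 + 4) = (91*6)*(41/6) = 546*(41/6) = 3731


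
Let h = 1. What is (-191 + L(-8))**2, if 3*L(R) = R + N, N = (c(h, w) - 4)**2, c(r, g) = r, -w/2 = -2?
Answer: 327184/9 ≈ 36354.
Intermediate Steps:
w = 4 (w = -2*(-2) = 4)
N = 9 (N = (1 - 4)**2 = (-3)**2 = 9)
L(R) = 3 + R/3 (L(R) = (R + 9)/3 = (9 + R)/3 = 3 + R/3)
(-191 + L(-8))**2 = (-191 + (3 + (1/3)*(-8)))**2 = (-191 + (3 - 8/3))**2 = (-191 + 1/3)**2 = (-572/3)**2 = 327184/9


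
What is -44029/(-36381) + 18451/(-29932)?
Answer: 646610197/1088956092 ≈ 0.59379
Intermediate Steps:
-44029/(-36381) + 18451/(-29932) = -44029*(-1/36381) + 18451*(-1/29932) = 44029/36381 - 18451/29932 = 646610197/1088956092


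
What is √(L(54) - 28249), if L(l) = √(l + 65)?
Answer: √(-28249 + √119) ≈ 168.04*I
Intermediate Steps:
L(l) = √(65 + l)
√(L(54) - 28249) = √(√(65 + 54) - 28249) = √(√119 - 28249) = √(-28249 + √119)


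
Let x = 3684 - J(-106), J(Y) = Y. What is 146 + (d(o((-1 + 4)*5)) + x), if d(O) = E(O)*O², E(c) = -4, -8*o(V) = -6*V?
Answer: 13719/4 ≈ 3429.8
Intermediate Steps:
o(V) = 3*V/4 (o(V) = -(-3)*V/4 = 3*V/4)
x = 3790 (x = 3684 - 1*(-106) = 3684 + 106 = 3790)
d(O) = -4*O²
146 + (d(o((-1 + 4)*5)) + x) = 146 + (-4*225*(-1 + 4)²/16 + 3790) = 146 + (-4*(3*(3*5)/4)² + 3790) = 146 + (-4*((¾)*15)² + 3790) = 146 + (-4*(45/4)² + 3790) = 146 + (-4*2025/16 + 3790) = 146 + (-2025/4 + 3790) = 146 + 13135/4 = 13719/4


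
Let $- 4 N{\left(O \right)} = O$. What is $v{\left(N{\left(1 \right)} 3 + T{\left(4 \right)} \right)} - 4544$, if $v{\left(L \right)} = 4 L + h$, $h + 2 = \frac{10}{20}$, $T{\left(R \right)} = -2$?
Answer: $- \frac{9113}{2} \approx -4556.5$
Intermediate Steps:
$N{\left(O \right)} = - \frac{O}{4}$
$h = - \frac{3}{2}$ ($h = -2 + \frac{10}{20} = -2 + 10 \cdot \frac{1}{20} = -2 + \frac{1}{2} = - \frac{3}{2} \approx -1.5$)
$v{\left(L \right)} = - \frac{3}{2} + 4 L$ ($v{\left(L \right)} = 4 L - \frac{3}{2} = - \frac{3}{2} + 4 L$)
$v{\left(N{\left(1 \right)} 3 + T{\left(4 \right)} \right)} - 4544 = \left(- \frac{3}{2} + 4 \left(\left(- \frac{1}{4}\right) 1 \cdot 3 - 2\right)\right) - 4544 = \left(- \frac{3}{2} + 4 \left(\left(- \frac{1}{4}\right) 3 - 2\right)\right) - 4544 = \left(- \frac{3}{2} + 4 \left(- \frac{3}{4} - 2\right)\right) - 4544 = \left(- \frac{3}{2} + 4 \left(- \frac{11}{4}\right)\right) - 4544 = \left(- \frac{3}{2} - 11\right) - 4544 = - \frac{25}{2} - 4544 = - \frac{9113}{2}$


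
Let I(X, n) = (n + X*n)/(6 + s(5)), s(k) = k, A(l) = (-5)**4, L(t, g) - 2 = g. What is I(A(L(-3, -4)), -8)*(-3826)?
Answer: 19160608/11 ≈ 1.7419e+6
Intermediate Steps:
L(t, g) = 2 + g
A(l) = 625
I(X, n) = n/11 + X*n/11 (I(X, n) = (n + X*n)/(6 + 5) = (n + X*n)/11 = (n + X*n)*(1/11) = n/11 + X*n/11)
I(A(L(-3, -4)), -8)*(-3826) = ((1/11)*(-8)*(1 + 625))*(-3826) = ((1/11)*(-8)*626)*(-3826) = -5008/11*(-3826) = 19160608/11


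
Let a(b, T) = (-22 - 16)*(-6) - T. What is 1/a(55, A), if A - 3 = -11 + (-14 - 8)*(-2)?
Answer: 1/192 ≈ 0.0052083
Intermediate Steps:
A = 36 (A = 3 + (-11 + (-14 - 8)*(-2)) = 3 + (-11 - 22*(-2)) = 3 + (-11 + 44) = 3 + 33 = 36)
a(b, T) = 228 - T (a(b, T) = -38*(-6) - T = 228 - T)
1/a(55, A) = 1/(228 - 1*36) = 1/(228 - 36) = 1/192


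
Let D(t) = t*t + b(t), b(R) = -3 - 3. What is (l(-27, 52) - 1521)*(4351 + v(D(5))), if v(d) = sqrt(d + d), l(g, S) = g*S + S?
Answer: -12500423 - 2873*sqrt(38) ≈ -1.2518e+7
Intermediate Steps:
l(g, S) = S + S*g (l(g, S) = S*g + S = S + S*g)
b(R) = -6
D(t) = -6 + t**2 (D(t) = t*t - 6 = t**2 - 6 = -6 + t**2)
v(d) = sqrt(2)*sqrt(d) (v(d) = sqrt(2*d) = sqrt(2)*sqrt(d))
(l(-27, 52) - 1521)*(4351 + v(D(5))) = (52*(1 - 27) - 1521)*(4351 + sqrt(2)*sqrt(-6 + 5**2)) = (52*(-26) - 1521)*(4351 + sqrt(2)*sqrt(-6 + 25)) = (-1352 - 1521)*(4351 + sqrt(2)*sqrt(19)) = -2873*(4351 + sqrt(38)) = -12500423 - 2873*sqrt(38)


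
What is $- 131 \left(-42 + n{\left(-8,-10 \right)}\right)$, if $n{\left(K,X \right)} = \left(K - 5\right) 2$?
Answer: $8908$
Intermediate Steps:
$n{\left(K,X \right)} = -10 + 2 K$ ($n{\left(K,X \right)} = \left(-5 + K\right) 2 = -10 + 2 K$)
$- 131 \left(-42 + n{\left(-8,-10 \right)}\right) = - 131 \left(-42 + \left(-10 + 2 \left(-8\right)\right)\right) = - 131 \left(-42 - 26\right) = \left(-131\right) \left(-68\right) = 8908$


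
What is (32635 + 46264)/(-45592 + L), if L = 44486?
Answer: -78899/1106 ≈ -71.337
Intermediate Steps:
(32635 + 46264)/(-45592 + L) = (32635 + 46264)/(-45592 + 44486) = 78899/(-1106) = 78899*(-1/1106) = -78899/1106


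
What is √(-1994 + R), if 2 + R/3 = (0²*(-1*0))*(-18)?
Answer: 20*I*√5 ≈ 44.721*I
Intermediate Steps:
R = -6 (R = -6 + 3*((0²*(-1*0))*(-18)) = -6 + 3*((0*0)*(-18)) = -6 + 3*(0*(-18)) = -6 + 3*0 = -6 + 0 = -6)
√(-1994 + R) = √(-1994 - 6) = √(-2000) = 20*I*√5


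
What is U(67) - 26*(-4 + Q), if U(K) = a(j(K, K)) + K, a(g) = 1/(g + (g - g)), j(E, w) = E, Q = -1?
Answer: 13200/67 ≈ 197.01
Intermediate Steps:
a(g) = 1/g (a(g) = 1/(g + 0) = 1/g)
U(K) = K + 1/K (U(K) = 1/K + K = K + 1/K)
U(67) - 26*(-4 + Q) = (67 + 1/67) - 26*(-4 - 1) = (67 + 1/67) - 26*(-5) = 4490/67 + 130 = 13200/67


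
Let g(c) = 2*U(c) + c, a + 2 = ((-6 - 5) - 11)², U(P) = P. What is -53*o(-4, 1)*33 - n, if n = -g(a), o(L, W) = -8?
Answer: 15438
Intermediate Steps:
a = 482 (a = -2 + ((-6 - 5) - 11)² = -2 + (-11 - 11)² = -2 + (-22)² = -2 + 484 = 482)
g(c) = 3*c (g(c) = 2*c + c = 3*c)
n = -1446 (n = -3*482 = -1*1446 = -1446)
-53*o(-4, 1)*33 - n = -53*(-8)*33 - 1*(-1446) = 424*33 + 1446 = 13992 + 1446 = 15438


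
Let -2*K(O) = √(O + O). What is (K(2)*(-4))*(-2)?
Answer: -8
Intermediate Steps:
K(O) = -√2*√O/2 (K(O) = -√(O + O)/2 = -√2*√O/2)
(K(2)*(-4))*(-2) = (-√2*√2/2*(-4))*(-2) = -1*(-4)*(-2) = 4*(-2) = -8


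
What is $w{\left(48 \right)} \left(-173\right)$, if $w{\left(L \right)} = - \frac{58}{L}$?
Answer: $\frac{5017}{24} \approx 209.04$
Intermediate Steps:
$w{\left(48 \right)} \left(-173\right) = - \frac{58}{48} \left(-173\right) = \left(-58\right) \frac{1}{48} \left(-173\right) = \left(- \frac{29}{24}\right) \left(-173\right) = \frac{5017}{24}$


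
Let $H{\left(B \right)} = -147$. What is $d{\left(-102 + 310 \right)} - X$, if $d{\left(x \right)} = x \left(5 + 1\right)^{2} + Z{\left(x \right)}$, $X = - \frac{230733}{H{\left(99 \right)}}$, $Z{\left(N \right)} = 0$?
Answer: $\frac{290001}{49} \approx 5918.4$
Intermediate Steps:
$X = \frac{76911}{49}$ ($X = - \frac{230733}{-147} = \left(-230733\right) \left(- \frac{1}{147}\right) = \frac{76911}{49} \approx 1569.6$)
$d{\left(x \right)} = 36 x$ ($d{\left(x \right)} = x \left(5 + 1\right)^{2} + 0 = x 6^{2} + 0 = x 36 + 0 = 36 x + 0 = 36 x$)
$d{\left(-102 + 310 \right)} - X = 36 \left(-102 + 310\right) - \frac{76911}{49} = 36 \cdot 208 - \frac{76911}{49} = 7488 - \frac{76911}{49} = \frac{290001}{49}$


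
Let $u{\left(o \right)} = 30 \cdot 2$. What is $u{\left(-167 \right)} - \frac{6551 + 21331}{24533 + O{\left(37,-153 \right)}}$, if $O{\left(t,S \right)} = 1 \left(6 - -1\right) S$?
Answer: $\frac{689919}{11731} \approx 58.812$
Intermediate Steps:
$u{\left(o \right)} = 60$
$O{\left(t,S \right)} = 7 S$ ($O{\left(t,S \right)} = 1 \left(6 + 1\right) S = 1 \cdot 7 S = 7 S$)
$u{\left(-167 \right)} - \frac{6551 + 21331}{24533 + O{\left(37,-153 \right)}} = 60 - \frac{6551 + 21331}{24533 + 7 \left(-153\right)} = 60 - \frac{27882}{24533 - 1071} = 60 - \frac{27882}{23462} = 60 - 27882 \cdot \frac{1}{23462} = 60 - \frac{13941}{11731} = \frac{689919}{11731}$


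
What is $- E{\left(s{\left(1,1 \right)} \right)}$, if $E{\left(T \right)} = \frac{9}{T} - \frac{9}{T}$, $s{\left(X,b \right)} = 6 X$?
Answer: $0$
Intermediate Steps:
$E{\left(T \right)} = 0$
$- E{\left(s{\left(1,1 \right)} \right)} = \left(-1\right) 0 = 0$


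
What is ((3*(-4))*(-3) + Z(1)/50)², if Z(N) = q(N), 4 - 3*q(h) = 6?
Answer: 7284601/5625 ≈ 1295.0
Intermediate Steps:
q(h) = -⅔ (q(h) = 4/3 - ⅓*6 = 4/3 - 2 = -⅔)
Z(N) = -⅔
((3*(-4))*(-3) + Z(1)/50)² = ((3*(-4))*(-3) - ⅔/50)² = (-12*(-3) - ⅔*1/50)² = (36 - 1/75)² = (2699/75)² = 7284601/5625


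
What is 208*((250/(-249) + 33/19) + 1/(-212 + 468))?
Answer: 11599679/75696 ≈ 153.24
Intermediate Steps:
208*((250/(-249) + 33/19) + 1/(-212 + 468)) = 208*((250*(-1/249) + 33*(1/19)) + 1/256) = 208*((-250/249 + 33/19) + 1/256) = 208*(3467/4731 + 1/256) = 208*(892283/1211136) = 11599679/75696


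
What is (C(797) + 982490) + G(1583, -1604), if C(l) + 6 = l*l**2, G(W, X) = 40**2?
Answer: 507245657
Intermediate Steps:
G(W, X) = 1600
C(l) = -6 + l**3 (C(l) = -6 + l*l**2 = -6 + l**3)
(C(797) + 982490) + G(1583, -1604) = ((-6 + 797**3) + 982490) + 1600 = ((-6 + 506261573) + 982490) + 1600 = (506261567 + 982490) + 1600 = 507244057 + 1600 = 507245657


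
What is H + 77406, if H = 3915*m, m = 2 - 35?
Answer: -51789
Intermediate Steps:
m = -33
H = -129195 (H = 3915*(-33) = -129195)
H + 77406 = -129195 + 77406 = -51789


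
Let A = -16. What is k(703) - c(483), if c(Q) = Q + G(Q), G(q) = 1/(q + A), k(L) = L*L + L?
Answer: 230898342/467 ≈ 4.9443e+5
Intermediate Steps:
k(L) = L + L² (k(L) = L² + L = L + L²)
G(q) = 1/(-16 + q) (G(q) = 1/(q - 16) = 1/(-16 + q))
c(Q) = Q + 1/(-16 + Q)
k(703) - c(483) = 703*(1 + 703) - (1 + 483*(-16 + 483))/(-16 + 483) = 703*704 - (1 + 483*467)/467 = 494912 - (1 + 225561)/467 = 494912 - 225562/467 = 230898342/467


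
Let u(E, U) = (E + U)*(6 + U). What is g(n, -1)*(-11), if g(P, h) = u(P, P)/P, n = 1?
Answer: -154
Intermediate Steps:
u(E, U) = (6 + U)*(E + U)
g(P, h) = (2*P² + 12*P)/P (g(P, h) = (P² + 6*P + 6*P + P*P)/P = (P² + 6*P + 6*P + P²)/P = (2*P² + 12*P)/P)
g(n, -1)*(-11) = (12 + 2*1)*(-11) = (12 + 2)*(-11) = 14*(-11) = -154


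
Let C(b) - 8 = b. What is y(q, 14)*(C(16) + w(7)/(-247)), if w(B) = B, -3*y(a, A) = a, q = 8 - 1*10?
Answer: 11842/741 ≈ 15.981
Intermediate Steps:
q = -2 (q = 8 - 10 = -2)
y(a, A) = -a/3
C(b) = 8 + b
y(q, 14)*(C(16) + w(7)/(-247)) = (-1/3*(-2))*((8 + 16) + 7/(-247)) = 2*(24 + 7*(-1/247))/3 = 2*(24 - 7/247)/3 = (2/3)*(5921/247) = 11842/741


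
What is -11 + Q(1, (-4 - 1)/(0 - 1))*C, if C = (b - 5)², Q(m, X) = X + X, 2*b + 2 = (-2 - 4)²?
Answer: 1429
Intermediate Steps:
b = 17 (b = -1 + (-2 - 4)²/2 = -1 + (½)*(-6)² = -1 + (½)*36 = -1 + 18 = 17)
Q(m, X) = 2*X
C = 144 (C = (17 - 5)² = 12² = 144)
-11 + Q(1, (-4 - 1)/(0 - 1))*C = -11 + (2*((-4 - 1)/(0 - 1)))*144 = -11 + (2*(-5/(-1)))*144 = -11 + (2*(-5*(-1)))*144 = -11 + (2*5)*144 = -11 + 10*144 = -11 + 1440 = 1429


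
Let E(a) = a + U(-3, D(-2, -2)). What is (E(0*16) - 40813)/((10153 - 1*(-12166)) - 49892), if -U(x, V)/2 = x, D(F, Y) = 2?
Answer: 3139/2121 ≈ 1.4800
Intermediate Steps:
U(x, V) = -2*x
E(a) = 6 + a (E(a) = a - 2*(-3) = a + 6 = 6 + a)
(E(0*16) - 40813)/((10153 - 1*(-12166)) - 49892) = ((6 + 0*16) - 40813)/((10153 - 1*(-12166)) - 49892) = ((6 + 0) - 40813)/((10153 + 12166) - 49892) = (6 - 40813)/(22319 - 49892) = -40807/(-27573) = -40807*(-1/27573) = 3139/2121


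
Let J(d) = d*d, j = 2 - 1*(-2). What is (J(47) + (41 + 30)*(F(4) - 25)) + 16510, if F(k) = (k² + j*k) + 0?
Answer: 19216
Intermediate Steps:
j = 4 (j = 2 + 2 = 4)
J(d) = d²
F(k) = k² + 4*k (F(k) = (k² + 4*k) + 0 = k² + 4*k)
(J(47) + (41 + 30)*(F(4) - 25)) + 16510 = (47² + (41 + 30)*(4*(4 + 4) - 25)) + 16510 = (2209 + 71*(4*8 - 25)) + 16510 = (2209 + 71*(32 - 25)) + 16510 = (2209 + 71*7) + 16510 = (2209 + 497) + 16510 = 2706 + 16510 = 19216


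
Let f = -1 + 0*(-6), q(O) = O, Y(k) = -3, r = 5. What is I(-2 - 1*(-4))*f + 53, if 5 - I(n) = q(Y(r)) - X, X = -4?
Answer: 49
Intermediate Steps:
I(n) = 4 (I(n) = 5 - (-3 - 1*(-4)) = 5 - (-3 + 4) = 5 - 1*1 = 5 - 1 = 4)
f = -1 (f = -1 + 0 = -1)
I(-2 - 1*(-4))*f + 53 = 4*(-1) + 53 = -4 + 53 = 49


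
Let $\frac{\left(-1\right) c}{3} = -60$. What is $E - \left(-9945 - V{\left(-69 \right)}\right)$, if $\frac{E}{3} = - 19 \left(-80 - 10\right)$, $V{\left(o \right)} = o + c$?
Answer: $15186$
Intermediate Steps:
$c = 180$ ($c = \left(-3\right) \left(-60\right) = 180$)
$V{\left(o \right)} = 180 + o$ ($V{\left(o \right)} = o + 180 = 180 + o$)
$E = 5130$ ($E = 3 \left(- 19 \left(-80 - 10\right)\right) = 3 \left(\left(-19\right) \left(-90\right)\right) = 3 \cdot 1710 = 5130$)
$E - \left(-9945 - V{\left(-69 \right)}\right) = 5130 - \left(-9945 - \left(180 - 69\right)\right) = 5130 - \left(-9945 - 111\right) = 5130 - -10056 = 5130 + 10056 = 15186$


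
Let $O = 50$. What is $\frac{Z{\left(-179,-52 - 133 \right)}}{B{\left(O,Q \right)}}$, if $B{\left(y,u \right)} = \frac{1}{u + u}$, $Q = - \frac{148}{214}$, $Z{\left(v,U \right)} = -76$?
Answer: $\frac{11248}{107} \approx 105.12$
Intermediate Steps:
$Q = - \frac{74}{107}$ ($Q = \left(-148\right) \frac{1}{214} = - \frac{74}{107} \approx -0.69159$)
$B{\left(y,u \right)} = \frac{1}{2 u}$
$\frac{Z{\left(-179,-52 - 133 \right)}}{B{\left(O,Q \right)}} = - \frac{76}{\frac{1}{2} \frac{1}{- \frac{74}{107}}} = - \frac{76}{\frac{1}{2} \left(- \frac{107}{74}\right)} = - \frac{76}{- \frac{107}{148}} = \left(-76\right) \left(- \frac{148}{107}\right) = \frac{11248}{107}$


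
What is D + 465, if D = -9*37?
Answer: 132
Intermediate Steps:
D = -333
D + 465 = -333 + 465 = 132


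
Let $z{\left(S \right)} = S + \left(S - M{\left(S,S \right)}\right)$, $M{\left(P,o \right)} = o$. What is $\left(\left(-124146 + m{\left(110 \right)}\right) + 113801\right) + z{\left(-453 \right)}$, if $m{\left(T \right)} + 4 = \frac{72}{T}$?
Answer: $- \frac{594074}{55} \approx -10801.0$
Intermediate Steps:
$m{\left(T \right)} = -4 + \frac{72}{T}$
$z{\left(S \right)} = S$ ($z{\left(S \right)} = S + \left(S - S\right) = S + 0 = S$)
$\left(\left(-124146 + m{\left(110 \right)}\right) + 113801\right) + z{\left(-453 \right)} = \left(\left(-124146 - \left(4 - \frac{72}{110}\right)\right) + 113801\right) - 453 = \left(\left(-124146 + \left(-4 + 72 \cdot \frac{1}{110}\right)\right) + 113801\right) - 453 = \left(\left(-124146 + \left(-4 + \frac{36}{55}\right)\right) + 113801\right) - 453 = \left(\left(-124146 - \frac{184}{55}\right) + 113801\right) - 453 = \left(- \frac{6828214}{55} + 113801\right) - 453 = - \frac{569159}{55} - 453 = - \frac{594074}{55}$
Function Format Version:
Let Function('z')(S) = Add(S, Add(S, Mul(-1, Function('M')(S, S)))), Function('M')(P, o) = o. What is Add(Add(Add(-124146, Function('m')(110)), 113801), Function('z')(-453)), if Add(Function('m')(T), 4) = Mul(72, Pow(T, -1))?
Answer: Rational(-594074, 55) ≈ -10801.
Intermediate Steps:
Function('m')(T) = Add(-4, Mul(72, Pow(T, -1)))
Function('z')(S) = S (Function('z')(S) = Add(S, Add(S, Mul(-1, S))) = Add(S, 0) = S)
Add(Add(Add(-124146, Function('m')(110)), 113801), Function('z')(-453)) = Add(Add(Add(-124146, Add(-4, Mul(72, Pow(110, -1)))), 113801), -453) = Add(Add(Add(-124146, Add(-4, Mul(72, Rational(1, 110)))), 113801), -453) = Add(Add(Add(-124146, Add(-4, Rational(36, 55))), 113801), -453) = Add(Add(Add(-124146, Rational(-184, 55)), 113801), -453) = Add(Add(Rational(-6828214, 55), 113801), -453) = Add(Rational(-569159, 55), -453) = Rational(-594074, 55)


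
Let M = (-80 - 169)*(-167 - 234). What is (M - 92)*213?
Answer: 21248241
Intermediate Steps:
M = 99849 (M = -249*(-401) = 99849)
(M - 92)*213 = (99849 - 92)*213 = 99757*213 = 21248241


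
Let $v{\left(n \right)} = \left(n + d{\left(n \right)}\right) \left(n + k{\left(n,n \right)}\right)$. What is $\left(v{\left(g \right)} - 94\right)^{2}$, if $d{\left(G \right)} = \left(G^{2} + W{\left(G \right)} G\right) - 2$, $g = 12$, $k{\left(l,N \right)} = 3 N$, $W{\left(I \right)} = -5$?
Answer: $19518724$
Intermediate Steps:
$d{\left(G \right)} = -2 + G^{2} - 5 G$ ($d{\left(G \right)} = \left(G^{2} - 5 G\right) - 2 = -2 + G^{2} - 5 G$)
$v{\left(n \right)} = 4 n \left(-2 + n^{2} - 4 n\right)$ ($v{\left(n \right)} = \left(n - \left(2 - n^{2} + 5 n\right)\right) \left(n + 3 n\right) = \left(-2 + n^{2} - 4 n\right) 4 n = 4 n \left(-2 + n^{2} - 4 n\right)$)
$\left(v{\left(g \right)} - 94\right)^{2} = \left(4 \cdot 12 \left(-2 + 12^{2} - 48\right) - 94\right)^{2} = \left(4 \cdot 12 \left(-2 + 144 - 48\right) - 94\right)^{2} = \left(4 \cdot 12 \cdot 94 - 94\right)^{2} = \left(4512 - 94\right)^{2} = 4418^{2} = 19518724$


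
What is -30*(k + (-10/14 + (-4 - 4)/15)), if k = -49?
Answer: 10552/7 ≈ 1507.4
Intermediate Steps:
-30*(k + (-10/14 + (-4 - 4)/15)) = -30*(-49 + (-10/14 + (-4 - 4)/15)) = -30*(-49 + (-10*1/14 - 8*1/15)) = -30*(-49 + (-5/7 - 8/15)) = -30*(-49 - 131/105) = -30*(-5276/105) = 10552/7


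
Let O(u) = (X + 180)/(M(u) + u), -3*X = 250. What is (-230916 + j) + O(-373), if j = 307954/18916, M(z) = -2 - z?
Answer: -6552920063/28374 ≈ -2.3095e+5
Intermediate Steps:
X = -250/3 (X = -1/3*250 = -250/3 ≈ -83.333)
O(u) = -145/3 (O(u) = (-250/3 + 180)/((-2 - u) + u) = (290/3)/(-2) = (290/3)*(-1/2) = -145/3)
j = 153977/9458 (j = 307954*(1/18916) = 153977/9458 ≈ 16.280)
(-230916 + j) + O(-373) = (-230916 + 153977/9458) - 145/3 = -2183849551/9458 - 145/3 = -6552920063/28374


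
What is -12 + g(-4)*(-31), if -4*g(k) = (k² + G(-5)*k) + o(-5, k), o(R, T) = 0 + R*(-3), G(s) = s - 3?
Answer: 1905/4 ≈ 476.25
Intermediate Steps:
G(s) = -3 + s
o(R, T) = -3*R (o(R, T) = 0 - 3*R = -3*R)
g(k) = -15/4 + 2*k - k²/4 (g(k) = -((k² + (-3 - 5)*k) - 3*(-5))/4 = -((k² - 8*k) + 15)/4 = -(15 + k² - 8*k)/4 = -15/4 + 2*k - k²/4)
-12 + g(-4)*(-31) = -12 + (-15/4 + 2*(-4) - ¼*(-4)²)*(-31) = -12 + (-15/4 - 8 - ¼*16)*(-31) = -12 + (-15/4 - 8 - 4)*(-31) = -12 - 63/4*(-31) = -12 + 1953/4 = 1905/4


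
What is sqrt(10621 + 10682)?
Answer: 9*sqrt(263) ≈ 145.96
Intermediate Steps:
sqrt(10621 + 10682) = sqrt(21303) = 9*sqrt(263)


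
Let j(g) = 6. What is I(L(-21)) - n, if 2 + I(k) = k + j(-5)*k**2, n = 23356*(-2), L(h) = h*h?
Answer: 1214037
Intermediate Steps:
L(h) = h**2
n = -46712
I(k) = -2 + k + 6*k**2 (I(k) = -2 + (k + 6*k**2) = -2 + k + 6*k**2)
I(L(-21)) - n = (-2 + (-21)**2 + 6*((-21)**2)**2) - 1*(-46712) = (-2 + 441 + 6*441**2) + 46712 = (-2 + 441 + 6*194481) + 46712 = (-2 + 441 + 1166886) + 46712 = 1167325 + 46712 = 1214037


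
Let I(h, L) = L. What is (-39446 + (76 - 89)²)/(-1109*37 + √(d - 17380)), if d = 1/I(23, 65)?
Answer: 104757454165/109442090484 + 39277*I*√73430435/109442090484 ≈ 0.9572 + 0.0030753*I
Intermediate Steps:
d = 1/65 ≈ 0.015385
(-39446 + (76 - 89)²)/(-1109*37 + √(d - 17380)) = (-39446 + (76 - 89)²)/(-1109*37 + √(1/65 - 17380)) = (-39446 + (-13)²)/(-41033 + √(-1129699/65)) = (-39446 + 169)/(-41033 + I*√73430435/65) = -39277/(-41033 + I*√73430435/65)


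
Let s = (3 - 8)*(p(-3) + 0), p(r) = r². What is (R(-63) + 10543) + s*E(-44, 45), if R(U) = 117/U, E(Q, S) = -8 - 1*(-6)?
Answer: 74418/7 ≈ 10631.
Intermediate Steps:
E(Q, S) = -2 (E(Q, S) = -8 + 6 = -2)
s = -45 (s = (3 - 8)*((-3)² + 0) = -5*(9 + 0) = -5*9 = -45)
(R(-63) + 10543) + s*E(-44, 45) = (117/(-63) + 10543) - 45*(-2) = (117*(-1/63) + 10543) + 90 = (-13/7 + 10543) + 90 = 73788/7 + 90 = 74418/7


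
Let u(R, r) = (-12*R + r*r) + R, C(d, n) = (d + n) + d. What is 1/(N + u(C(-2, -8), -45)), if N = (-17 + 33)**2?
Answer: 1/2413 ≈ 0.00041442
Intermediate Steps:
C(d, n) = n + 2*d
N = 256 (N = 16**2 = 256)
u(R, r) = r**2 - 11*R (u(R, r) = (-12*R + r**2) + R = (r**2 - 12*R) + R = r**2 - 11*R)
1/(N + u(C(-2, -8), -45)) = 1/(256 + ((-45)**2 - 11*(-8 + 2*(-2)))) = 1/(256 + (2025 - 11*(-8 - 4))) = 1/(256 + (2025 - 11*(-12))) = 1/(256 + (2025 + 132)) = 1/(256 + 2157) = 1/2413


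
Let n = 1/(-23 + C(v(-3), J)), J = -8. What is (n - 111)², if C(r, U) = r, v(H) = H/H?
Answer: 5968249/484 ≈ 12331.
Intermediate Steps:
v(H) = 1
n = -1/22 (n = 1/(-23 + 1) = 1/(-22) = -1/22 ≈ -0.045455)
(n - 111)² = (-1/22 - 111)² = (-2443/22)² = 5968249/484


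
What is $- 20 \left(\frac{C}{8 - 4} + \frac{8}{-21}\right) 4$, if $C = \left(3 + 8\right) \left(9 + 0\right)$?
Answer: $- \frac{40940}{21} \approx -1949.5$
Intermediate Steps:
$C = 99$ ($C = 11 \cdot 9 = 99$)
$- 20 \left(\frac{C}{8 - 4} + \frac{8}{-21}\right) 4 = - 20 \left(\frac{99}{8 - 4} + \frac{8}{-21}\right) 4 = - 20 \left(\frac{99}{4} + 8 \left(- \frac{1}{21}\right)\right) 4 = - 20 \left(99 \cdot \frac{1}{4} - \frac{8}{21}\right) 4 = - 20 \left(\frac{99}{4} - \frac{8}{21}\right) 4 = \left(-20\right) \frac{2047}{84} \cdot 4 = \left(- \frac{10235}{21}\right) 4 = - \frac{40940}{21}$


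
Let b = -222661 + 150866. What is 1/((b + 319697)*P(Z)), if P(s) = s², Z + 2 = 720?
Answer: 1/127799430648 ≈ 7.8248e-12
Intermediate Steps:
Z = 718 (Z = -2 + 720 = 718)
b = -71795
1/((b + 319697)*P(Z)) = 1/((-71795 + 319697)*(718²)) = 1/(247902*515524) = (1/247902)*(1/515524) = 1/127799430648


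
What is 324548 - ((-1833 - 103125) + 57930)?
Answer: 371576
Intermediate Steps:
324548 - ((-1833 - 103125) + 57930) = 324548 - (-104958 + 57930) = 324548 - 1*(-47028) = 324548 + 47028 = 371576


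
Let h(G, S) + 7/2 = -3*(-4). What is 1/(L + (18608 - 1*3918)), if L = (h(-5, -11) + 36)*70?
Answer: 1/17805 ≈ 5.6164e-5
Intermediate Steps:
h(G, S) = 17/2 (h(G, S) = -7/2 - 3*(-4) = -7/2 + 12 = 17/2)
L = 3115 (L = (17/2 + 36)*70 = (89/2)*70 = 3115)
1/(L + (18608 - 1*3918)) = 1/(3115 + (18608 - 1*3918)) = 1/(3115 + (18608 - 3918)) = 1/(3115 + 14690) = 1/17805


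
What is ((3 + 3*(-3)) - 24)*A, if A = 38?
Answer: -1140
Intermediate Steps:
((3 + 3*(-3)) - 24)*A = ((3 + 3*(-3)) - 24)*38 = ((3 - 9) - 24)*38 = (-6 - 24)*38 = -30*38 = -1140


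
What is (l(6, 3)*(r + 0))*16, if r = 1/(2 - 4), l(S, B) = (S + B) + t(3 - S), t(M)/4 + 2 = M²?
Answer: -296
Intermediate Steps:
t(M) = -8 + 4*M²
l(S, B) = -8 + B + S + 4*(3 - S)² (l(S, B) = (S + B) + (-8 + 4*(3 - S)²) = (B + S) + (-8 + 4*(3 - S)²) = -8 + B + S + 4*(3 - S)²)
r = -½ (r = 1/(-2) = -½ ≈ -0.50000)
(l(6, 3)*(r + 0))*16 = ((-8 + 3 + 6 + 4*(-3 + 6)²)*(-½ + 0))*16 = ((-8 + 3 + 6 + 4*3²)*(-½))*16 = ((-8 + 3 + 6 + 4*9)*(-½))*16 = ((-8 + 3 + 6 + 36)*(-½))*16 = (37*(-½))*16 = -37/2*16 = -296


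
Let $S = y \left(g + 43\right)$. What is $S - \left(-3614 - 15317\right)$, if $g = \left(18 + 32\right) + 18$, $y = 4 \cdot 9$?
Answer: $22927$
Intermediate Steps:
$y = 36$
$g = 68$ ($g = 50 + 18 = 68$)
$S = 3996$ ($S = 36 \left(68 + 43\right) = 36 \cdot 111 = 3996$)
$S - \left(-3614 - 15317\right) = 3996 - \left(-3614 - 15317\right) = 3996 - -18931 = 3996 + 18931 = 22927$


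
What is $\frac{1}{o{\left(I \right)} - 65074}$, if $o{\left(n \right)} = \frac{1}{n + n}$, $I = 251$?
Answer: $- \frac{502}{32667147} \approx -1.5367 \cdot 10^{-5}$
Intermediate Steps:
$o{\left(n \right)} = \frac{1}{2 n}$
$\frac{1}{o{\left(I \right)} - 65074} = \frac{1}{\frac{1}{2 \cdot 251} - 65074} = \frac{1}{\frac{1}{2} \cdot \frac{1}{251} - 65074} = \frac{1}{\frac{1}{502} - 65074} = \frac{1}{- \frac{32667147}{502}} = - \frac{502}{32667147}$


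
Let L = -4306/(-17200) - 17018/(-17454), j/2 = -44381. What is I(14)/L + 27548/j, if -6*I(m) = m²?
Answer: -110075876856594/4081571050411 ≈ -26.969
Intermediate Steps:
j = -88762 (j = 2*(-44381) = -88762)
L = 91966631/75052200 (L = -4306*(-1/17200) - 17018*(-1/17454) = 2153/8600 + 8509/8727 = 91966631/75052200 ≈ 1.2254)
I(m) = -m²/6
I(14)/L + 27548/j = (-⅙*14²)/(91966631/75052200) + 27548/(-88762) = -⅙*196*(75052200/91966631) + 27548*(-1/88762) = -98/3*75052200/91966631 - 13774/44381 = -2451705200/91966631 - 13774/44381 = -110075876856594/4081571050411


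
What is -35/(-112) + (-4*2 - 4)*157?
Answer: -30139/16 ≈ -1883.7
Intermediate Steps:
-35/(-112) + (-4*2 - 4)*157 = -35*(-1/112) + (-8 - 4)*157 = 5/16 - 12*157 = 5/16 - 1884 = -30139/16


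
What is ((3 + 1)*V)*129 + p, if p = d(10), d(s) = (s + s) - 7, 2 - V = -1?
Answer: 1561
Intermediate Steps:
V = 3 (V = 2 - 1*(-1) = 2 + 1 = 3)
d(s) = -7 + 2*s (d(s) = 2*s - 7 = -7 + 2*s)
p = 13 (p = -7 + 2*10 = -7 + 20 = 13)
((3 + 1)*V)*129 + p = ((3 + 1)*3)*129 + 13 = (4*3)*129 + 13 = 12*129 + 13 = 1548 + 13 = 1561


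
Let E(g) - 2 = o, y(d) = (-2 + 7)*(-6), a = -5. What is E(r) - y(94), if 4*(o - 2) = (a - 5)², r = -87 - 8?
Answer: 59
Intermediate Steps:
y(d) = -30 (y(d) = 5*(-6) = -30)
r = -95
o = 27 (o = 2 + (-5 - 5)²/4 = 2 + (¼)*(-10)² = 2 + (¼)*100 = 2 + 25 = 27)
E(g) = 29 (E(g) = 2 + 27 = 29)
E(r) - y(94) = 29 - 1*(-30) = 29 + 30 = 59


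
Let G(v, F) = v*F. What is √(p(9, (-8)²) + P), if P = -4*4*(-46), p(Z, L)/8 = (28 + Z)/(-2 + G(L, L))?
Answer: 2*√771074195/2047 ≈ 27.131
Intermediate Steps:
G(v, F) = F*v
p(Z, L) = 8*(28 + Z)/(-2 + L²) (p(Z, L) = 8*((28 + Z)/(-2 + L*L)) = 8*((28 + Z)/(-2 + L²)) = 8*(28 + Z)/(-2 + L²))
P = 736 (P = -16*(-46) = 736)
√(p(9, (-8)²) + P) = √(8*(28 + 9)/(-2 + ((-8)²)²) + 736) = √(8*37/(-2 + 64²) + 736) = √(8*37/(-2 + 4096) + 736) = √(8*37/4094 + 736) = √(8*(1/4094)*37 + 736) = √(148/2047 + 736) = √(1506740/2047) = 2*√771074195/2047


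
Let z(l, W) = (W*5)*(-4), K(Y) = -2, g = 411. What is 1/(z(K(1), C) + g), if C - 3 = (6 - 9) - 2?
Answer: 1/451 ≈ 0.0022173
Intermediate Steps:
C = -2 (C = 3 + ((6 - 9) - 2) = 3 + (-3 - 2) = 3 - 5 = -2)
z(l, W) = -20*W (z(l, W) = (5*W)*(-4) = -20*W)
1/(z(K(1), C) + g) = 1/(-20*(-2) + 411) = 1/(40 + 411) = 1/451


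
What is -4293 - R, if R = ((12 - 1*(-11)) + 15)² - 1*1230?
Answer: -4507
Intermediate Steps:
R = 214 (R = ((12 + 11) + 15)² - 1230 = (23 + 15)² - 1230 = 38² - 1230 = 1444 - 1230 = 214)
-4293 - R = -4293 - 1*214 = -4293 - 214 = -4507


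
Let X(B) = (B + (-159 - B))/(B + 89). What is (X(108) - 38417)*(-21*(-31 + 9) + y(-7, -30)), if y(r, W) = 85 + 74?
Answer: -4699919268/197 ≈ -2.3857e+7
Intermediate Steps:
X(B) = -159/(89 + B)
y(r, W) = 159
(X(108) - 38417)*(-21*(-31 + 9) + y(-7, -30)) = (-159/(89 + 108) - 38417)*(-21*(-31 + 9) + 159) = (-159/197 - 38417)*(-21*(-22) + 159) = (-159*1/197 - 38417)*(462 + 159) = (-159/197 - 38417)*621 = -7568308/197*621 = -4699919268/197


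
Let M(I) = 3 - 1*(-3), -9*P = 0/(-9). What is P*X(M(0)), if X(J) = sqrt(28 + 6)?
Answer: 0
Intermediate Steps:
P = 0 (P = -0/(-9) = -0*(-1)/9 = -1/9*0 = 0)
M(I) = 6 (M(I) = 3 + 3 = 6)
X(J) = sqrt(34)
P*X(M(0)) = 0*sqrt(34) = 0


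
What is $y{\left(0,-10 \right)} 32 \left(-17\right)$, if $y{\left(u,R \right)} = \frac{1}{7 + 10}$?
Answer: $-32$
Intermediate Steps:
$y{\left(u,R \right)} = \frac{1}{17}$
$y{\left(0,-10 \right)} 32 \left(-17\right) = \frac{1}{17} \cdot 32 \left(-17\right) = \frac{32}{17} \left(-17\right) = -32$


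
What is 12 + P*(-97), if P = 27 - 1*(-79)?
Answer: -10270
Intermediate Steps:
P = 106 (P = 27 + 79 = 106)
12 + P*(-97) = 12 + 106*(-97) = 12 - 10282 = -10270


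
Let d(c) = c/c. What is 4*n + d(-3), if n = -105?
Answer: -419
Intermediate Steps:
d(c) = 1
4*n + d(-3) = 4*(-105) + 1 = -420 + 1 = -419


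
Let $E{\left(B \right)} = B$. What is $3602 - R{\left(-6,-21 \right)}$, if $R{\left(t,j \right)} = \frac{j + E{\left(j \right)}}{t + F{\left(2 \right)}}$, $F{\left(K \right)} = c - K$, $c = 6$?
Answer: $3581$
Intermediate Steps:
$F{\left(K \right)} = 6 - K$
$R{\left(t,j \right)} = \frac{2 j}{4 + t}$ ($R{\left(t,j \right)} = \frac{j + j}{t + \left(6 - 2\right)} = \frac{2 j}{t + \left(6 - 2\right)} = \frac{2 j}{t + 4} = \frac{2 j}{4 + t}$)
$3602 - R{\left(-6,-21 \right)} = 3602 - 2 \left(-21\right) \frac{1}{4 - 6} = 3602 - 2 \left(-21\right) \frac{1}{-2} = 3602 - 2 \left(-21\right) \left(- \frac{1}{2}\right) = 3602 - 21 = 3581$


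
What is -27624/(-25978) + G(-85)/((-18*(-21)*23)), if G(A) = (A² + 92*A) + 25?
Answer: 18779633/18821061 ≈ 0.99780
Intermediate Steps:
G(A) = 25 + A² + 92*A
-27624/(-25978) + G(-85)/((-18*(-21)*23)) = -27624/(-25978) + (25 + (-85)² + 92*(-85))/((-18*(-21)*23)) = -27624*(-1/25978) + (25 + 7225 - 7820)/((378*23)) = 13812/12989 - 570/8694 = 13812/12989 - 570*1/8694 = 13812/12989 - 95/1449 = 18779633/18821061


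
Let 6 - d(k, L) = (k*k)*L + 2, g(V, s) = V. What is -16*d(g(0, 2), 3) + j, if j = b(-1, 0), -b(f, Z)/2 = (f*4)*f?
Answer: -72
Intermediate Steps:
b(f, Z) = -8*f² (b(f, Z) = -2*f*4*f = -2*4*f*f = -8*f²)
j = -8 (j = -8*(-1)² = -8*1 = -8)
d(k, L) = 4 - L*k² (d(k, L) = 6 - ((k*k)*L + 2) = 6 - (k²*L + 2) = 6 - (L*k² + 2) = 6 - (2 + L*k²) = 6 + (-2 - L*k²) = 4 - L*k²)
-16*d(g(0, 2), 3) + j = -16*(4 - 1*3*0²) - 8 = -16*(4 - 1*3*0) - 8 = -16*(4 + 0) - 8 = -16*4 - 8 = -64 - 8 = -72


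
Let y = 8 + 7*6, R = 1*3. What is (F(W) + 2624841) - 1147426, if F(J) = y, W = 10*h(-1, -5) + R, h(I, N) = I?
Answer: 1477465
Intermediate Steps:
R = 3
W = -7 (W = 10*(-1) + 3 = -10 + 3 = -7)
y = 50 (y = 8 + 42 = 50)
F(J) = 50
(F(W) + 2624841) - 1147426 = (50 + 2624841) - 1147426 = 2624891 - 1147426 = 1477465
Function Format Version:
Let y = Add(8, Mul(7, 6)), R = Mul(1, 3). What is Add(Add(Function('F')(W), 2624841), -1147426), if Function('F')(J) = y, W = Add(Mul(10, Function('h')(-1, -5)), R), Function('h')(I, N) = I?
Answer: 1477465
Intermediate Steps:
R = 3
W = -7 (W = Add(Mul(10, -1), 3) = Add(-10, 3) = -7)
y = 50 (y = Add(8, 42) = 50)
Function('F')(J) = 50
Add(Add(Function('F')(W), 2624841), -1147426) = Add(Add(50, 2624841), -1147426) = Add(2624891, -1147426) = 1477465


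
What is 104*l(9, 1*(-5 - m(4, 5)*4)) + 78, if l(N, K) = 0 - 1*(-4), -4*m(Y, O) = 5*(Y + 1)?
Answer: 494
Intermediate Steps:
m(Y, O) = -5/4 - 5*Y/4 (m(Y, O) = -5*(Y + 1)/4 = -5*(1 + Y)/4 = -(5 + 5*Y)/4 = -5/4 - 5*Y/4)
l(N, K) = 4 (l(N, K) = 0 + 4 = 4)
104*l(9, 1*(-5 - m(4, 5)*4)) + 78 = 104*4 + 78 = 416 + 78 = 494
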